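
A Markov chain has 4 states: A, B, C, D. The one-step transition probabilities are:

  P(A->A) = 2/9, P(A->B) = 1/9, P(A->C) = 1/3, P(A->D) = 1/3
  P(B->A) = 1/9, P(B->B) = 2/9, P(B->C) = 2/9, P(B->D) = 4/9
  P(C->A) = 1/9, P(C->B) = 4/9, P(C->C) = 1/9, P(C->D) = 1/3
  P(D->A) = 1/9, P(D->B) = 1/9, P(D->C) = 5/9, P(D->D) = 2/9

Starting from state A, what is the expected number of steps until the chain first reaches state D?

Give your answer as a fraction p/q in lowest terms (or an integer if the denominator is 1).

Answer: 819/293

Derivation:
Let h_i = expected steps to first reach D from state i.
Boundary: h_D = 0.
First-step equations for the other states:
  h_A = 1 + 2/9*h_A + 1/9*h_B + 1/3*h_C + 1/3*h_D
  h_B = 1 + 1/9*h_A + 2/9*h_B + 2/9*h_C + 4/9*h_D
  h_C = 1 + 1/9*h_A + 4/9*h_B + 1/9*h_C + 1/3*h_D

Substituting h_D = 0 and rearranging gives the linear system (I - Q) h = 1:
  [7/9, -1/9, -1/3] . (h_A, h_B, h_C) = 1
  [-1/9, 7/9, -2/9] . (h_A, h_B, h_C) = 1
  [-1/9, -4/9, 8/9] . (h_A, h_B, h_C) = 1

Solving yields:
  h_A = 819/293
  h_B = 720/293
  h_C = 792/293

Starting state is A, so the expected hitting time is h_A = 819/293.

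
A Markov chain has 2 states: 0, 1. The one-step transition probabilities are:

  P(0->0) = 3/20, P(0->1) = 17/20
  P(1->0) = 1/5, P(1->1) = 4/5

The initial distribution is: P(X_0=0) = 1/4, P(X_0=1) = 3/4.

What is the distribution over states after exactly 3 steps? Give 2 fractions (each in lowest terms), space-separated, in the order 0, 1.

Answer: 1219/6400 5181/6400

Derivation:
Propagating the distribution step by step (d_{t+1} = d_t * P):
d_0 = (0=1/4, 1=3/4)
  d_1[0] = 1/4*3/20 + 3/4*1/5 = 3/16
  d_1[1] = 1/4*17/20 + 3/4*4/5 = 13/16
d_1 = (0=3/16, 1=13/16)
  d_2[0] = 3/16*3/20 + 13/16*1/5 = 61/320
  d_2[1] = 3/16*17/20 + 13/16*4/5 = 259/320
d_2 = (0=61/320, 1=259/320)
  d_3[0] = 61/320*3/20 + 259/320*1/5 = 1219/6400
  d_3[1] = 61/320*17/20 + 259/320*4/5 = 5181/6400
d_3 = (0=1219/6400, 1=5181/6400)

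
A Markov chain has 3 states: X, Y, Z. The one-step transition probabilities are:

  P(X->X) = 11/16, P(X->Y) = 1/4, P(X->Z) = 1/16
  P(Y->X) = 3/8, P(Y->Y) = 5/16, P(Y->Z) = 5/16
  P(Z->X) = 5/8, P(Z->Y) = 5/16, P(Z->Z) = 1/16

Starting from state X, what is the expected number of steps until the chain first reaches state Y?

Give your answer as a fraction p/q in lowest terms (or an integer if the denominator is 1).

Let h_i = expected steps to first reach Y from state i.
Boundary: h_Y = 0.
First-step equations for the other states:
  h_X = 1 + 11/16*h_X + 1/4*h_Y + 1/16*h_Z
  h_Z = 1 + 5/8*h_X + 5/16*h_Y + 1/16*h_Z

Substituting h_Y = 0 and rearranging gives the linear system (I - Q) h = 1:
  [5/16, -1/16] . (h_X, h_Z) = 1
  [-5/8, 15/16] . (h_X, h_Z) = 1

Solving yields:
  h_X = 256/65
  h_Z = 48/13

Starting state is X, so the expected hitting time is h_X = 256/65.

Answer: 256/65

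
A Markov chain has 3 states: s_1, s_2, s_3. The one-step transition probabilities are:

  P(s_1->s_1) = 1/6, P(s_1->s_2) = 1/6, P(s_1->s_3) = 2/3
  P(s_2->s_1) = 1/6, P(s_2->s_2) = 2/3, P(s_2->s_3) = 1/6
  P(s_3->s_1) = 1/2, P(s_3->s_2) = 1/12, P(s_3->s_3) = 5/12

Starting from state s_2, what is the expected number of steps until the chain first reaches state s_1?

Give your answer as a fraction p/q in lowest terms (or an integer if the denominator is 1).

Let h_i = expected steps to first reach s_1 from state i.
Boundary: h_s_1 = 0.
First-step equations for the other states:
  h_s_2 = 1 + 1/6*h_s_1 + 2/3*h_s_2 + 1/6*h_s_3
  h_s_3 = 1 + 1/2*h_s_1 + 1/12*h_s_2 + 5/12*h_s_3

Substituting h_s_1 = 0 and rearranging gives the linear system (I - Q) h = 1:
  [1/3, -1/6] . (h_s_2, h_s_3) = 1
  [-1/12, 7/12] . (h_s_2, h_s_3) = 1

Solving yields:
  h_s_2 = 54/13
  h_s_3 = 30/13

Starting state is s_2, so the expected hitting time is h_s_2 = 54/13.

Answer: 54/13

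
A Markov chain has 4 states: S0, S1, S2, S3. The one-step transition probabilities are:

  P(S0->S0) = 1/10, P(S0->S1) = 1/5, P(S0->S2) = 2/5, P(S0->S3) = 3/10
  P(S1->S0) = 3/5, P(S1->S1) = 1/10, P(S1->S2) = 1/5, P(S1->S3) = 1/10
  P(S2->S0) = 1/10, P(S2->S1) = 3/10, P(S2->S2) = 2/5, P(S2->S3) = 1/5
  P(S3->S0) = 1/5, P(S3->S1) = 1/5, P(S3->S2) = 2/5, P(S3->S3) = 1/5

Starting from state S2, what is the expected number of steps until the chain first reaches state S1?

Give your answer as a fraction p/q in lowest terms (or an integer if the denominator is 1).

Answer: 15/4

Derivation:
Let h_i = expected steps to first reach S1 from state i.
Boundary: h_S1 = 0.
First-step equations for the other states:
  h_S0 = 1 + 1/10*h_S0 + 1/5*h_S1 + 2/5*h_S2 + 3/10*h_S3
  h_S2 = 1 + 1/10*h_S0 + 3/10*h_S1 + 2/5*h_S2 + 1/5*h_S3
  h_S3 = 1 + 1/5*h_S0 + 1/5*h_S1 + 2/5*h_S2 + 1/5*h_S3

Substituting h_S1 = 0 and rearranging gives the linear system (I - Q) h = 1:
  [9/10, -2/5, -3/10] . (h_S0, h_S2, h_S3) = 1
  [-1/10, 3/5, -1/5] . (h_S0, h_S2, h_S3) = 1
  [-1/5, -2/5, 4/5] . (h_S0, h_S2, h_S3) = 1

Solving yields:
  h_S0 = 25/6
  h_S2 = 15/4
  h_S3 = 25/6

Starting state is S2, so the expected hitting time is h_S2 = 15/4.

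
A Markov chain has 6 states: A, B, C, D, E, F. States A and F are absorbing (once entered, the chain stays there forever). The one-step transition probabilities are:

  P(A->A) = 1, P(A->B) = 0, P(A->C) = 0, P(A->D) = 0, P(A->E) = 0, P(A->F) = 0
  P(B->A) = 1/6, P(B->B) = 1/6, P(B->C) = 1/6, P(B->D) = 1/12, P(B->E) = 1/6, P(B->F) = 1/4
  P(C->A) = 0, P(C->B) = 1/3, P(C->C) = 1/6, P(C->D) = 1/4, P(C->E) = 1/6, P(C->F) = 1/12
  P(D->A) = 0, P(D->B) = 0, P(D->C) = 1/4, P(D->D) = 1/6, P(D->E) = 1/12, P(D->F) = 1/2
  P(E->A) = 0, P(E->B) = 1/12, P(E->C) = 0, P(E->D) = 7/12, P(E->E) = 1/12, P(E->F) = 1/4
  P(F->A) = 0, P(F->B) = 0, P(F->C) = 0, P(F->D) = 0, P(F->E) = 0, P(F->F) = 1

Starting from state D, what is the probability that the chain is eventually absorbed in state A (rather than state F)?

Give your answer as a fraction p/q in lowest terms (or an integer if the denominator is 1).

Let a_i = P(absorbed in A | start in state i).
Boundary conditions: a_A = 1, a_F = 0.
For each transient state i, a_i = sum_j P(i->j) * a_j:
  a_B = 1/6*a_A + 1/6*a_B + 1/6*a_C + 1/12*a_D + 1/6*a_E + 1/4*a_F
  a_C = 0*a_A + 1/3*a_B + 1/6*a_C + 1/4*a_D + 1/6*a_E + 1/12*a_F
  a_D = 0*a_A + 0*a_B + 1/4*a_C + 1/6*a_D + 1/12*a_E + 1/2*a_F
  a_E = 0*a_A + 1/12*a_B + 0*a_C + 7/12*a_D + 1/12*a_E + 1/4*a_F

Substituting a_A = 1 and a_F = 0, rearrange to (I - Q) a = r where r[i] = P(i -> A):
  [5/6, -1/6, -1/12, -1/6] . (a_B, a_C, a_D, a_E) = 1/6
  [-1/3, 5/6, -1/4, -1/6] . (a_B, a_C, a_D, a_E) = 0
  [0, -1/4, 5/6, -1/12] . (a_B, a_C, a_D, a_E) = 0
  [-1/12, 0, -7/12, 11/12] . (a_B, a_C, a_D, a_E) = 0

Solving yields:
  a_B = 889/3761
  a_C = 435/3761
  a_D = 148/3761
  a_E = 175/3761

Starting state is D, so the absorption probability is a_D = 148/3761.

Answer: 148/3761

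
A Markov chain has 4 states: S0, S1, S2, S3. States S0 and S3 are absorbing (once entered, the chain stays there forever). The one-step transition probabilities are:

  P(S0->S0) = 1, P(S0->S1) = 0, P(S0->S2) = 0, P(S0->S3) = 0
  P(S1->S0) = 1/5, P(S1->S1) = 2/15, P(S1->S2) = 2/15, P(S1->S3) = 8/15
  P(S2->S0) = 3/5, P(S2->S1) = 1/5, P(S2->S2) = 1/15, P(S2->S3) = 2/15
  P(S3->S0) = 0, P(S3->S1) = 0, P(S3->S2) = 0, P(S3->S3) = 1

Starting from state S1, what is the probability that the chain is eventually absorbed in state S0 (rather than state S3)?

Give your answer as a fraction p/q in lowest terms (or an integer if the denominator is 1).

Let a_i = P(absorbed in S0 | start in state i).
Boundary conditions: a_S0 = 1, a_S3 = 0.
For each transient state i, a_i = sum_j P(i->j) * a_j:
  a_S1 = 1/5*a_S0 + 2/15*a_S1 + 2/15*a_S2 + 8/15*a_S3
  a_S2 = 3/5*a_S0 + 1/5*a_S1 + 1/15*a_S2 + 2/15*a_S3

Substituting a_S0 = 1 and a_S3 = 0, rearrange to (I - Q) a = r where r[i] = P(i -> S0):
  [13/15, -2/15] . (a_S1, a_S2) = 1/5
  [-1/5, 14/15] . (a_S1, a_S2) = 3/5

Solving yields:
  a_S1 = 15/44
  a_S2 = 63/88

Starting state is S1, so the absorption probability is a_S1 = 15/44.

Answer: 15/44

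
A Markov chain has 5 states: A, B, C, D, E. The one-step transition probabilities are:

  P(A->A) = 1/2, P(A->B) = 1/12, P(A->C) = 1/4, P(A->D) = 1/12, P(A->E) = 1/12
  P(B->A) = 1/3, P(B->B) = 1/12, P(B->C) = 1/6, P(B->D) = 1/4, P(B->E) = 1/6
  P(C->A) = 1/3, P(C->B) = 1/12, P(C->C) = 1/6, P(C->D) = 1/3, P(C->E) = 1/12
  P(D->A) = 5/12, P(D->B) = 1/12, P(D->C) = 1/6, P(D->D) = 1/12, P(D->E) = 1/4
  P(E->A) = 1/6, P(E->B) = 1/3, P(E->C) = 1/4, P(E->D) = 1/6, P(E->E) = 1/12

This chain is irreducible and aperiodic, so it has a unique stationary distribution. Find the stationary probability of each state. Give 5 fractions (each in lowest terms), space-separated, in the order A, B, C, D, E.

The stationary distribution satisfies pi = pi * P, i.e.:
  pi_A = 1/2*pi_A + 1/3*pi_B + 1/3*pi_C + 5/12*pi_D + 1/6*pi_E
  pi_B = 1/12*pi_A + 1/12*pi_B + 1/12*pi_C + 1/12*pi_D + 1/3*pi_E
  pi_C = 1/4*pi_A + 1/6*pi_B + 1/6*pi_C + 1/6*pi_D + 1/4*pi_E
  pi_D = 1/12*pi_A + 1/4*pi_B + 1/3*pi_C + 1/12*pi_D + 1/6*pi_E
  pi_E = 1/12*pi_A + 1/6*pi_B + 1/12*pi_C + 1/4*pi_D + 1/12*pi_E
with normalization: pi_A + pi_B + pi_C + pi_D + pi_E = 1.

Using the first 4 balance equations plus normalization, the linear system A*pi = b is:
  [-1/2, 1/3, 1/3, 5/12, 1/6] . pi = 0
  [1/12, -11/12, 1/12, 1/12, 1/3] . pi = 0
  [1/4, 1/6, -5/6, 1/6, 1/4] . pi = 0
  [1/12, 1/4, 1/3, -11/12, 1/6] . pi = 0
  [1, 1, 1, 1, 1] . pi = 1

Solving yields:
  pi_A = 8621/21969
  pi_B = 2491/21969
  pi_C = 4600/21969
  pi_D = 3616/21969
  pi_E = 2641/21969

Verification (pi * P):
  8621/21969*1/2 + 2491/21969*1/3 + 4600/21969*1/3 + 3616/21969*5/12 + 2641/21969*1/6 = 8621/21969 = pi_A  (ok)
  8621/21969*1/12 + 2491/21969*1/12 + 4600/21969*1/12 + 3616/21969*1/12 + 2641/21969*1/3 = 2491/21969 = pi_B  (ok)
  8621/21969*1/4 + 2491/21969*1/6 + 4600/21969*1/6 + 3616/21969*1/6 + 2641/21969*1/4 = 4600/21969 = pi_C  (ok)
  8621/21969*1/12 + 2491/21969*1/4 + 4600/21969*1/3 + 3616/21969*1/12 + 2641/21969*1/6 = 3616/21969 = pi_D  (ok)
  8621/21969*1/12 + 2491/21969*1/6 + 4600/21969*1/12 + 3616/21969*1/4 + 2641/21969*1/12 = 2641/21969 = pi_E  (ok)

Answer: 8621/21969 2491/21969 4600/21969 3616/21969 2641/21969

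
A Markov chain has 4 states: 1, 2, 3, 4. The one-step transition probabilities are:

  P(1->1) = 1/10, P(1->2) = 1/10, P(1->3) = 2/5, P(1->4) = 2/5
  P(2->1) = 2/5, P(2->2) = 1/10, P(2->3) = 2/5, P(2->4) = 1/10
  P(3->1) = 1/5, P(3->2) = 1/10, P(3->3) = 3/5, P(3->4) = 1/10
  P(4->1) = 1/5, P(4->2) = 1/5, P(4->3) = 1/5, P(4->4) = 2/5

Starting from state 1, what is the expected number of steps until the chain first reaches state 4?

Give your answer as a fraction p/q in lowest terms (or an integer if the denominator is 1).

Let h_i = expected steps to first reach 4 from state i.
Boundary: h_4 = 0.
First-step equations for the other states:
  h_1 = 1 + 1/10*h_1 + 1/10*h_2 + 2/5*h_3 + 2/5*h_4
  h_2 = 1 + 2/5*h_1 + 1/10*h_2 + 2/5*h_3 + 1/10*h_4
  h_3 = 1 + 1/5*h_1 + 1/10*h_2 + 3/5*h_3 + 1/10*h_4

Substituting h_4 = 0 and rearranging gives the linear system (I - Q) h = 1:
  [9/10, -1/10, -2/5] . (h_1, h_2, h_3) = 1
  [-2/5, 9/10, -2/5] . (h_1, h_2, h_3) = 1
  [-1/5, -1/10, 2/5] . (h_1, h_2, h_3) = 1

Solving yields:
  h_1 = 50/11
  h_2 = 65/11
  h_3 = 25/4

Starting state is 1, so the expected hitting time is h_1 = 50/11.

Answer: 50/11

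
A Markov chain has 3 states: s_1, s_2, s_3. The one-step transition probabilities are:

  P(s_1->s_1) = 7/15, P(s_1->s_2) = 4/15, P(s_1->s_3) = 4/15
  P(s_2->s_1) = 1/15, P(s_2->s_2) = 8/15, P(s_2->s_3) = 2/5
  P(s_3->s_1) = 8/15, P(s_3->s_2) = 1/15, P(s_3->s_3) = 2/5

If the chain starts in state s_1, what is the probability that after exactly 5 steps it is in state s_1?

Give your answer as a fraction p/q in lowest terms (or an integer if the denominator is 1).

Answer: 290059/759375

Derivation:
Computing P^5 by repeated multiplication:
P^1 =
  s_1: [7/15, 4/15, 4/15]
  s_2: [1/15, 8/15, 2/5]
  s_3: [8/15, 1/15, 2/5]
P^2 =
  s_1: [17/45, 64/225, 76/225]
  s_2: [7/25, 74/225, 88/225]
  s_3: [7/15, 46/225, 74/225]
P^3 =
  s_1: [1267/3375, 928/3375, 236/675]
  s_2: [1219/3375, 932/3375, 136/375]
  s_3: [1373/3375, 862/3375, 76/225]
P^4 =
  s_1: [19237/50625, 13672/50625, 17716/50625]
  s_2: [6419/16875, 13556/50625, 17812/50625]
  s_3: [2177/5625, 13528/50625, 17504/50625]
P^5 =
  s_1: [290059/759375, 40808/151875, 265276/759375]
  s_2: [290851/759375, 203288/759375, 88412/253125]
  s_3: [290711/759375, 8164/30375, 29396/84375]

(P^5)[s_1 -> s_1] = 290059/759375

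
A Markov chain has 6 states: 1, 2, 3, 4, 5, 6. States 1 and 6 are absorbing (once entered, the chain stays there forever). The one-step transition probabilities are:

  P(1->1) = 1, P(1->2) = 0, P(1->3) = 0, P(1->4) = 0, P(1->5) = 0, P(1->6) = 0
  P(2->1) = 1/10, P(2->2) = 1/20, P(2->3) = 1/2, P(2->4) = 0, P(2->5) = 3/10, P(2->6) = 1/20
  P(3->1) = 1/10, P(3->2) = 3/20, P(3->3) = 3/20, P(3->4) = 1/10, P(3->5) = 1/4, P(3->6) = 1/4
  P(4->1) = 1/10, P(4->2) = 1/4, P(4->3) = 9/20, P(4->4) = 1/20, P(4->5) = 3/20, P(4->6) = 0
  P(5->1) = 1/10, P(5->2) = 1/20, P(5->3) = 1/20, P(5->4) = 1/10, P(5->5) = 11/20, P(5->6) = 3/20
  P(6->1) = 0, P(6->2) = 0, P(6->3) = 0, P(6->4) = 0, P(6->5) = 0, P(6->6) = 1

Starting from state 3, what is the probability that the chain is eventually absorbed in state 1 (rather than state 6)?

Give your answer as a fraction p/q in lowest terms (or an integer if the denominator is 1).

Let a_i = P(absorbed in 1 | start in state i).
Boundary conditions: a_1 = 1, a_6 = 0.
For each transient state i, a_i = sum_j P(i->j) * a_j:
  a_2 = 1/10*a_1 + 1/20*a_2 + 1/2*a_3 + 0*a_4 + 3/10*a_5 + 1/20*a_6
  a_3 = 1/10*a_1 + 3/20*a_2 + 3/20*a_3 + 1/10*a_4 + 1/4*a_5 + 1/4*a_6
  a_4 = 1/10*a_1 + 1/4*a_2 + 9/20*a_3 + 1/20*a_4 + 3/20*a_5 + 0*a_6
  a_5 = 1/10*a_1 + 1/20*a_2 + 1/20*a_3 + 1/10*a_4 + 11/20*a_5 + 3/20*a_6

Substituting a_1 = 1 and a_6 = 0, rearrange to (I - Q) a = r where r[i] = P(i -> 1):
  [19/20, -1/2, 0, -3/10] . (a_2, a_3, a_4, a_5) = 1/10
  [-3/20, 17/20, -1/10, -1/4] . (a_2, a_3, a_4, a_5) = 1/10
  [-1/4, -9/20, 19/20, -3/20] . (a_2, a_3, a_4, a_5) = 1/10
  [-1/20, -1/20, -1/10, 9/20] . (a_2, a_3, a_4, a_5) = 1/10

Solving yields:
  a_2 = 3830/8913
  a_3 = 3287/8913
  a_4 = 4084/8913
  a_5 = 3679/8913

Starting state is 3, so the absorption probability is a_3 = 3287/8913.

Answer: 3287/8913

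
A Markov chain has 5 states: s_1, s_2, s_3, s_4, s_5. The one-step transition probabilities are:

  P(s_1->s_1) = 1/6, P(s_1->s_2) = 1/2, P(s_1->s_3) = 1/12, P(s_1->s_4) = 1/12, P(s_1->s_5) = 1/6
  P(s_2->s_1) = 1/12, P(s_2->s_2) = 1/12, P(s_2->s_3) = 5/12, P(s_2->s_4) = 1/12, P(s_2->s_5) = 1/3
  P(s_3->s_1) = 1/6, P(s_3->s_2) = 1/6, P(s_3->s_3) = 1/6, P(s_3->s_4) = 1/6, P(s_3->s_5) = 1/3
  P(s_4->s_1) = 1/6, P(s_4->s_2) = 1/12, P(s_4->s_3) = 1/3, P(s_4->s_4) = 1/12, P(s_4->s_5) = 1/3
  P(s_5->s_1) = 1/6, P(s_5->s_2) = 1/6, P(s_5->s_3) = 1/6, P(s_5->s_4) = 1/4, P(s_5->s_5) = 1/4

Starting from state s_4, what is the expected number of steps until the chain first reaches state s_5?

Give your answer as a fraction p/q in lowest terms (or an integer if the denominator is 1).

Answer: 6213/1913

Derivation:
Let h_i = expected steps to first reach s_5 from state i.
Boundary: h_s_5 = 0.
First-step equations for the other states:
  h_s_1 = 1 + 1/6*h_s_1 + 1/2*h_s_2 + 1/12*h_s_3 + 1/12*h_s_4 + 1/6*h_s_5
  h_s_2 = 1 + 1/12*h_s_1 + 1/12*h_s_2 + 5/12*h_s_3 + 1/12*h_s_4 + 1/3*h_s_5
  h_s_3 = 1 + 1/6*h_s_1 + 1/6*h_s_2 + 1/6*h_s_3 + 1/6*h_s_4 + 1/3*h_s_5
  h_s_4 = 1 + 1/6*h_s_1 + 1/12*h_s_2 + 1/3*h_s_3 + 1/12*h_s_4 + 1/3*h_s_5

Substituting h_s_5 = 0 and rearranging gives the linear system (I - Q) h = 1:
  [5/6, -1/2, -1/12, -1/12] . (h_s_1, h_s_2, h_s_3, h_s_4) = 1
  [-1/12, 11/12, -5/12, -1/12] . (h_s_1, h_s_2, h_s_3, h_s_4) = 1
  [-1/6, -1/6, 5/6, -1/6] . (h_s_1, h_s_2, h_s_3, h_s_4) = 1
  [-1/6, -1/12, -1/3, 11/12] . (h_s_1, h_s_2, h_s_3, h_s_4) = 1

Solving yields:
  h_s_1 = 7215/1913
  h_s_2 = 6129/1913
  h_s_3 = 6207/1913
  h_s_4 = 6213/1913

Starting state is s_4, so the expected hitting time is h_s_4 = 6213/1913.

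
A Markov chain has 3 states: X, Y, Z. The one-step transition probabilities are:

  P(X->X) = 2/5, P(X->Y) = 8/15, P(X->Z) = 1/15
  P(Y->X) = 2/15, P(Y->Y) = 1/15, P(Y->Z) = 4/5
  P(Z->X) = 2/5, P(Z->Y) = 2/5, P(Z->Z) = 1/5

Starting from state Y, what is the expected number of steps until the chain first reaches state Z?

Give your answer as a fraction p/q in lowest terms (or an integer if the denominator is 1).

Let h_i = expected steps to first reach Z from state i.
Boundary: h_Z = 0.
First-step equations for the other states:
  h_X = 1 + 2/5*h_X + 8/15*h_Y + 1/15*h_Z
  h_Y = 1 + 2/15*h_X + 1/15*h_Y + 4/5*h_Z

Substituting h_Z = 0 and rearranging gives the linear system (I - Q) h = 1:
  [3/5, -8/15] . (h_X, h_Y) = 1
  [-2/15, 14/15] . (h_X, h_Y) = 1

Solving yields:
  h_X = 3
  h_Y = 3/2

Starting state is Y, so the expected hitting time is h_Y = 3/2.

Answer: 3/2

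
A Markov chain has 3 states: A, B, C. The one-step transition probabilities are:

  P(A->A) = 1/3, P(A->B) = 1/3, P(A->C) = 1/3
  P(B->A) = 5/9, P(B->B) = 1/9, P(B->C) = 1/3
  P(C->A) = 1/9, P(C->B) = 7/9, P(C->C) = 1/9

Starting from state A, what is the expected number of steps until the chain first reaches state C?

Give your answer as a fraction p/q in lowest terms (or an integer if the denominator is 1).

Let h_i = expected steps to first reach C from state i.
Boundary: h_C = 0.
First-step equations for the other states:
  h_A = 1 + 1/3*h_A + 1/3*h_B + 1/3*h_C
  h_B = 1 + 5/9*h_A + 1/9*h_B + 1/3*h_C

Substituting h_C = 0 and rearranging gives the linear system (I - Q) h = 1:
  [2/3, -1/3] . (h_A, h_B) = 1
  [-5/9, 8/9] . (h_A, h_B) = 1

Solving yields:
  h_A = 3
  h_B = 3

Starting state is A, so the expected hitting time is h_A = 3.

Answer: 3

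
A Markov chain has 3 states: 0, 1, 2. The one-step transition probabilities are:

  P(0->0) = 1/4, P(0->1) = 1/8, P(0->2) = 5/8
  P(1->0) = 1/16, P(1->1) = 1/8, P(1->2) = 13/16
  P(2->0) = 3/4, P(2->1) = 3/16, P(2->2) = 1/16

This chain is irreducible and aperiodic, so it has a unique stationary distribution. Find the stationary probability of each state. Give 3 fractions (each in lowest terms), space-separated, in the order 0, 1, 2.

Answer: 171/397 60/397 166/397

Derivation:
The stationary distribution satisfies pi = pi * P, i.e.:
  pi_0 = 1/4*pi_0 + 1/16*pi_1 + 3/4*pi_2
  pi_1 = 1/8*pi_0 + 1/8*pi_1 + 3/16*pi_2
  pi_2 = 5/8*pi_0 + 13/16*pi_1 + 1/16*pi_2
with normalization: pi_0 + pi_1 + pi_2 = 1.

Using the first 2 balance equations plus normalization, the linear system A*pi = b is:
  [-3/4, 1/16, 3/4] . pi = 0
  [1/8, -7/8, 3/16] . pi = 0
  [1, 1, 1] . pi = 1

Solving yields:
  pi_0 = 171/397
  pi_1 = 60/397
  pi_2 = 166/397

Verification (pi * P):
  171/397*1/4 + 60/397*1/16 + 166/397*3/4 = 171/397 = pi_0  (ok)
  171/397*1/8 + 60/397*1/8 + 166/397*3/16 = 60/397 = pi_1  (ok)
  171/397*5/8 + 60/397*13/16 + 166/397*1/16 = 166/397 = pi_2  (ok)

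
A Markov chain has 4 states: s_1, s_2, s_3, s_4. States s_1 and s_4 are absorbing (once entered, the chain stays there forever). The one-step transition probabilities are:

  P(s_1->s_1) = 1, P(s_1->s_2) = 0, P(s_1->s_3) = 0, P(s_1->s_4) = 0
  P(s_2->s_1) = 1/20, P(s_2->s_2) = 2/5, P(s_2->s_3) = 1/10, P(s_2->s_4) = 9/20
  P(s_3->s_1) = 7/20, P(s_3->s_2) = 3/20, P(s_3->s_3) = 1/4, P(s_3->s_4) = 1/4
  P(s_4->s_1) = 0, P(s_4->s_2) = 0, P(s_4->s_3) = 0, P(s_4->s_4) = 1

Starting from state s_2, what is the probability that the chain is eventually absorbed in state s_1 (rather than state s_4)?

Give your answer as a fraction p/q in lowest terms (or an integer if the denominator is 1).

Answer: 1/6

Derivation:
Let a_i = P(absorbed in s_1 | start in state i).
Boundary conditions: a_s_1 = 1, a_s_4 = 0.
For each transient state i, a_i = sum_j P(i->j) * a_j:
  a_s_2 = 1/20*a_s_1 + 2/5*a_s_2 + 1/10*a_s_3 + 9/20*a_s_4
  a_s_3 = 7/20*a_s_1 + 3/20*a_s_2 + 1/4*a_s_3 + 1/4*a_s_4

Substituting a_s_1 = 1 and a_s_4 = 0, rearrange to (I - Q) a = r where r[i] = P(i -> s_1):
  [3/5, -1/10] . (a_s_2, a_s_3) = 1/20
  [-3/20, 3/4] . (a_s_2, a_s_3) = 7/20

Solving yields:
  a_s_2 = 1/6
  a_s_3 = 1/2

Starting state is s_2, so the absorption probability is a_s_2 = 1/6.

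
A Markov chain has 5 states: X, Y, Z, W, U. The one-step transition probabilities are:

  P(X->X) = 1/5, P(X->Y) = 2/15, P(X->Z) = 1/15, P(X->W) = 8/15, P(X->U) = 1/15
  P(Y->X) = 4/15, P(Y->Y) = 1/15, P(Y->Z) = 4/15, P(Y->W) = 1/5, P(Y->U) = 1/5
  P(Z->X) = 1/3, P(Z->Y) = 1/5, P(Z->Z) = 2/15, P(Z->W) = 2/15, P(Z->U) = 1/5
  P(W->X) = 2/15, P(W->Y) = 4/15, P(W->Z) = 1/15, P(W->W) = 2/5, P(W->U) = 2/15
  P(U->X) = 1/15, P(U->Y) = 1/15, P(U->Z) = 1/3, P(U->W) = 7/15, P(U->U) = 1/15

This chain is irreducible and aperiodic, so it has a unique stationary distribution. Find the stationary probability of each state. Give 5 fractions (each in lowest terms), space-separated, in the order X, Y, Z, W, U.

Answer: 1824/9647 1649/9647 1409/9647 3482/9647 1283/9647

Derivation:
The stationary distribution satisfies pi = pi * P, i.e.:
  pi_X = 1/5*pi_X + 4/15*pi_Y + 1/3*pi_Z + 2/15*pi_W + 1/15*pi_U
  pi_Y = 2/15*pi_X + 1/15*pi_Y + 1/5*pi_Z + 4/15*pi_W + 1/15*pi_U
  pi_Z = 1/15*pi_X + 4/15*pi_Y + 2/15*pi_Z + 1/15*pi_W + 1/3*pi_U
  pi_W = 8/15*pi_X + 1/5*pi_Y + 2/15*pi_Z + 2/5*pi_W + 7/15*pi_U
  pi_U = 1/15*pi_X + 1/5*pi_Y + 1/5*pi_Z + 2/15*pi_W + 1/15*pi_U
with normalization: pi_X + pi_Y + pi_Z + pi_W + pi_U = 1.

Using the first 4 balance equations plus normalization, the linear system A*pi = b is:
  [-4/5, 4/15, 1/3, 2/15, 1/15] . pi = 0
  [2/15, -14/15, 1/5, 4/15, 1/15] . pi = 0
  [1/15, 4/15, -13/15, 1/15, 1/3] . pi = 0
  [8/15, 1/5, 2/15, -3/5, 7/15] . pi = 0
  [1, 1, 1, 1, 1] . pi = 1

Solving yields:
  pi_X = 1824/9647
  pi_Y = 1649/9647
  pi_Z = 1409/9647
  pi_W = 3482/9647
  pi_U = 1283/9647

Verification (pi * P):
  1824/9647*1/5 + 1649/9647*4/15 + 1409/9647*1/3 + 3482/9647*2/15 + 1283/9647*1/15 = 1824/9647 = pi_X  (ok)
  1824/9647*2/15 + 1649/9647*1/15 + 1409/9647*1/5 + 3482/9647*4/15 + 1283/9647*1/15 = 1649/9647 = pi_Y  (ok)
  1824/9647*1/15 + 1649/9647*4/15 + 1409/9647*2/15 + 3482/9647*1/15 + 1283/9647*1/3 = 1409/9647 = pi_Z  (ok)
  1824/9647*8/15 + 1649/9647*1/5 + 1409/9647*2/15 + 3482/9647*2/5 + 1283/9647*7/15 = 3482/9647 = pi_W  (ok)
  1824/9647*1/15 + 1649/9647*1/5 + 1409/9647*1/5 + 3482/9647*2/15 + 1283/9647*1/15 = 1283/9647 = pi_U  (ok)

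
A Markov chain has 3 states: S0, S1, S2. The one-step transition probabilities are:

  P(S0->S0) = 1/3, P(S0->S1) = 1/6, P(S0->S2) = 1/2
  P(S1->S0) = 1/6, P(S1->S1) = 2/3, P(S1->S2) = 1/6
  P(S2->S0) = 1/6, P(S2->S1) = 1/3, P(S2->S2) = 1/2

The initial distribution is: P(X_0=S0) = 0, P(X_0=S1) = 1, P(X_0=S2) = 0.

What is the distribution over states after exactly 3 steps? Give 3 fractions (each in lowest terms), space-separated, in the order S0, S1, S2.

Answer: 43/216 103/216 35/108

Derivation:
Propagating the distribution step by step (d_{t+1} = d_t * P):
d_0 = (S0=0, S1=1, S2=0)
  d_1[S0] = 0*1/3 + 1*1/6 + 0*1/6 = 1/6
  d_1[S1] = 0*1/6 + 1*2/3 + 0*1/3 = 2/3
  d_1[S2] = 0*1/2 + 1*1/6 + 0*1/2 = 1/6
d_1 = (S0=1/6, S1=2/3, S2=1/6)
  d_2[S0] = 1/6*1/3 + 2/3*1/6 + 1/6*1/6 = 7/36
  d_2[S1] = 1/6*1/6 + 2/3*2/3 + 1/6*1/3 = 19/36
  d_2[S2] = 1/6*1/2 + 2/3*1/6 + 1/6*1/2 = 5/18
d_2 = (S0=7/36, S1=19/36, S2=5/18)
  d_3[S0] = 7/36*1/3 + 19/36*1/6 + 5/18*1/6 = 43/216
  d_3[S1] = 7/36*1/6 + 19/36*2/3 + 5/18*1/3 = 103/216
  d_3[S2] = 7/36*1/2 + 19/36*1/6 + 5/18*1/2 = 35/108
d_3 = (S0=43/216, S1=103/216, S2=35/108)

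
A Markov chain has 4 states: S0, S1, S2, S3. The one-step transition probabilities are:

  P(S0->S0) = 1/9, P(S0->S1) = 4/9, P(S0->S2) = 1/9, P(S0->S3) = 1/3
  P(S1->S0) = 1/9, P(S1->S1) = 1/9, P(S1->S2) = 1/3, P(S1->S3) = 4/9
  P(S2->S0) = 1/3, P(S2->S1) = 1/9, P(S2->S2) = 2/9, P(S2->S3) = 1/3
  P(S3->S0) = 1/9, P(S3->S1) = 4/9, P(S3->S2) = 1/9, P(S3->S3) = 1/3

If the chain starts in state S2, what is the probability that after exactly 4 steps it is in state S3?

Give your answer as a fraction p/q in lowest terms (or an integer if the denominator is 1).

Computing P^4 by repeated multiplication:
P^1 =
  S0: [1/9, 4/9, 1/9, 1/3]
  S1: [1/9, 1/9, 1/3, 4/9]
  S2: [1/3, 1/9, 2/9, 1/3]
  S3: [1/9, 4/9, 1/9, 1/3]
P^2 =
  S0: [11/81, 7/27, 2/9, 31/81]
  S1: [5/27, 8/27, 14/81, 28/81]
  S2: [13/81, 1/3, 13/81, 28/81]
  S3: [11/81, 7/27, 2/9, 31/81]
P^3 =
  S0: [13/81, 23/81, 47/243, 88/243]
  S1: [109/729, 70/243, 143/729, 89/243]
  S2: [107/729, 68/243, 148/729, 10/27]
  S3: [13/81, 23/81, 47/243, 88/243]
P^4 =
  S0: [337/2187, 208/729, 428/2187, 266/729]
  S1: [1015/6561, 619/2187, 1292/6561, 799/2187]
  S2: [1025/6561, 620/2187, 1285/6561, 797/2187]
  S3: [337/2187, 208/729, 428/2187, 266/729]

(P^4)[S2 -> S3] = 797/2187

Answer: 797/2187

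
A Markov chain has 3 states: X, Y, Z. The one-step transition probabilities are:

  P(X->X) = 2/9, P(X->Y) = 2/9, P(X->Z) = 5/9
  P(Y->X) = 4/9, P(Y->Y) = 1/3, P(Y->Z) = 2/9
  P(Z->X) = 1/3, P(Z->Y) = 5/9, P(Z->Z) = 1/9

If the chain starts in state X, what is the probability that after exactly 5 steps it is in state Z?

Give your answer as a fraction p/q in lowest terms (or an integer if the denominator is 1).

Computing P^5 by repeated multiplication:
P^1 =
  X: [2/9, 2/9, 5/9]
  Y: [4/9, 1/3, 2/9]
  Z: [1/3, 5/9, 1/9]
P^2 =
  X: [1/3, 35/81, 19/81]
  Y: [26/81, 1/3, 28/81]
  Z: [29/81, 26/81, 26/81]
P^3 =
  X: [251/729, 254/729, 224/729]
  Y: [244/729, 91/243, 212/729]
  Z: [80/243, 266/729, 223/729]
P^4 =
  X: [730/2187, 2384/6561, 1987/6561]
  Y: [2216/6561, 263/729, 1978/6561]
  Z: [2213/6561, 2393/6561, 1955/6561]
P^5 =
  X: [19877/59049, 21467/59049, 17705/59049]
  Y: [19834/59049, 7141/19683, 17792/59049]
  Z: [2207/6561, 21380/59049, 17806/59049]

(P^5)[X -> Z] = 17705/59049

Answer: 17705/59049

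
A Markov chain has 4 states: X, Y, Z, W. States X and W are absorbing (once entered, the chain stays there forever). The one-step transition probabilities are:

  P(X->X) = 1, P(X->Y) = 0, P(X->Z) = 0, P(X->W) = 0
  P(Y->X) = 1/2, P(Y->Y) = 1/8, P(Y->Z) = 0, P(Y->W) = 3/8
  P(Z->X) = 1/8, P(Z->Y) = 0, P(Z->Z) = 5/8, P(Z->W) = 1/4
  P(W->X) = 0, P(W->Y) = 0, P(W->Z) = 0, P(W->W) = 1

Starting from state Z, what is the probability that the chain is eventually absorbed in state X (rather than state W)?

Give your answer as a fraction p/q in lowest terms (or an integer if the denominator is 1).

Let a_i = P(absorbed in X | start in state i).
Boundary conditions: a_X = 1, a_W = 0.
For each transient state i, a_i = sum_j P(i->j) * a_j:
  a_Y = 1/2*a_X + 1/8*a_Y + 0*a_Z + 3/8*a_W
  a_Z = 1/8*a_X + 0*a_Y + 5/8*a_Z + 1/4*a_W

Substituting a_X = 1 and a_W = 0, rearrange to (I - Q) a = r where r[i] = P(i -> X):
  [7/8, 0] . (a_Y, a_Z) = 1/2
  [0, 3/8] . (a_Y, a_Z) = 1/8

Solving yields:
  a_Y = 4/7
  a_Z = 1/3

Starting state is Z, so the absorption probability is a_Z = 1/3.

Answer: 1/3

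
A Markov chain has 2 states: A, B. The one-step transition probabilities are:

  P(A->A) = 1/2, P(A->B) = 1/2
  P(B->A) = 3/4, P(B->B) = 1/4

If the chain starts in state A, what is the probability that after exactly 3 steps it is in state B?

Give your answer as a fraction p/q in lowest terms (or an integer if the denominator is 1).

Computing P^3 by repeated multiplication:
P^1 =
  A: [1/2, 1/2]
  B: [3/4, 1/4]
P^2 =
  A: [5/8, 3/8]
  B: [9/16, 7/16]
P^3 =
  A: [19/32, 13/32]
  B: [39/64, 25/64]

(P^3)[A -> B] = 13/32

Answer: 13/32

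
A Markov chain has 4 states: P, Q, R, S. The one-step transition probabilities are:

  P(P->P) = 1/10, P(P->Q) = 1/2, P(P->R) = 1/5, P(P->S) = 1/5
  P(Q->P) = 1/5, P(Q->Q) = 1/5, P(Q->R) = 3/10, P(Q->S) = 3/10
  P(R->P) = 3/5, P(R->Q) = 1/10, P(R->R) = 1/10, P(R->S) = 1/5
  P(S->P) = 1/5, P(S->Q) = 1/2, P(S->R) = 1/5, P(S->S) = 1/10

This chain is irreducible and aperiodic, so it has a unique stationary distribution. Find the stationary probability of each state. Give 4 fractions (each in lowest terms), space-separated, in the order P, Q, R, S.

The stationary distribution satisfies pi = pi * P, i.e.:
  pi_P = 1/10*pi_P + 1/5*pi_Q + 3/5*pi_R + 1/5*pi_S
  pi_Q = 1/2*pi_P + 1/5*pi_Q + 1/10*pi_R + 1/2*pi_S
  pi_R = 1/5*pi_P + 3/10*pi_Q + 1/10*pi_R + 1/5*pi_S
  pi_S = 1/5*pi_P + 3/10*pi_Q + 1/5*pi_R + 1/10*pi_S
with normalization: pi_P + pi_Q + pi_R + pi_S = 1.

Using the first 3 balance equations plus normalization, the linear system A*pi = b is:
  [-9/10, 1/5, 3/5, 1/5] . pi = 0
  [1/2, -4/5, 1/10, 1/2] . pi = 0
  [1/5, 3/10, -9/10, 1/5] . pi = 0
  [1, 1, 1, 1] . pi = 1

Solving yields:
  pi_P = 38/147
  pi_Q = 47/147
  pi_R = 31/147
  pi_S = 31/147

Verification (pi * P):
  38/147*1/10 + 47/147*1/5 + 31/147*3/5 + 31/147*1/5 = 38/147 = pi_P  (ok)
  38/147*1/2 + 47/147*1/5 + 31/147*1/10 + 31/147*1/2 = 47/147 = pi_Q  (ok)
  38/147*1/5 + 47/147*3/10 + 31/147*1/10 + 31/147*1/5 = 31/147 = pi_R  (ok)
  38/147*1/5 + 47/147*3/10 + 31/147*1/5 + 31/147*1/10 = 31/147 = pi_S  (ok)

Answer: 38/147 47/147 31/147 31/147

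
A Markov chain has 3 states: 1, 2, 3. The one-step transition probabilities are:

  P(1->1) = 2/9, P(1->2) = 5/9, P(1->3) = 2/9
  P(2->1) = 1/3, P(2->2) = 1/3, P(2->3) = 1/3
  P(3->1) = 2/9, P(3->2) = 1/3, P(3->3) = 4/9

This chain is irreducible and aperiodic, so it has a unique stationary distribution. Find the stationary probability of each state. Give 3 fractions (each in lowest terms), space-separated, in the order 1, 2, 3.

Answer: 21/79 31/79 27/79

Derivation:
The stationary distribution satisfies pi = pi * P, i.e.:
  pi_1 = 2/9*pi_1 + 1/3*pi_2 + 2/9*pi_3
  pi_2 = 5/9*pi_1 + 1/3*pi_2 + 1/3*pi_3
  pi_3 = 2/9*pi_1 + 1/3*pi_2 + 4/9*pi_3
with normalization: pi_1 + pi_2 + pi_3 = 1.

Using the first 2 balance equations plus normalization, the linear system A*pi = b is:
  [-7/9, 1/3, 2/9] . pi = 0
  [5/9, -2/3, 1/3] . pi = 0
  [1, 1, 1] . pi = 1

Solving yields:
  pi_1 = 21/79
  pi_2 = 31/79
  pi_3 = 27/79

Verification (pi * P):
  21/79*2/9 + 31/79*1/3 + 27/79*2/9 = 21/79 = pi_1  (ok)
  21/79*5/9 + 31/79*1/3 + 27/79*1/3 = 31/79 = pi_2  (ok)
  21/79*2/9 + 31/79*1/3 + 27/79*4/9 = 27/79 = pi_3  (ok)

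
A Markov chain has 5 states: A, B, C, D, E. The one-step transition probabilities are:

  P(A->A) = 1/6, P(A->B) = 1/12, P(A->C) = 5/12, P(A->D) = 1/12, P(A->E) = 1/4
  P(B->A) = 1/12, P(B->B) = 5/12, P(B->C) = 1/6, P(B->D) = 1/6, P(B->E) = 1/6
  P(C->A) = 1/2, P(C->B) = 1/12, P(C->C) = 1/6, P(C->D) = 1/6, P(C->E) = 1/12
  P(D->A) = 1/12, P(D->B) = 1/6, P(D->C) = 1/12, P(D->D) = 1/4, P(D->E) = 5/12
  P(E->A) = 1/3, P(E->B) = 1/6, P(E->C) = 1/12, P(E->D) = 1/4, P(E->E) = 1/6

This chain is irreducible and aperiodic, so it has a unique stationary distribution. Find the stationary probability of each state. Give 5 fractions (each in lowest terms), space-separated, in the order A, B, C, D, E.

The stationary distribution satisfies pi = pi * P, i.e.:
  pi_A = 1/6*pi_A + 1/12*pi_B + 1/2*pi_C + 1/12*pi_D + 1/3*pi_E
  pi_B = 1/12*pi_A + 5/12*pi_B + 1/12*pi_C + 1/6*pi_D + 1/6*pi_E
  pi_C = 5/12*pi_A + 1/6*pi_B + 1/6*pi_C + 1/12*pi_D + 1/12*pi_E
  pi_D = 1/12*pi_A + 1/6*pi_B + 1/6*pi_C + 1/4*pi_D + 1/4*pi_E
  pi_E = 1/4*pi_A + 1/6*pi_B + 1/12*pi_C + 5/12*pi_D + 1/6*pi_E
with normalization: pi_A + pi_B + pi_C + pi_D + pi_E = 1.

Using the first 4 balance equations plus normalization, the linear system A*pi = b is:
  [-5/6, 1/12, 1/2, 1/12, 1/3] . pi = 0
  [1/12, -7/12, 1/12, 1/6, 1/6] . pi = 0
  [5/12, 1/6, -5/6, 1/12, 1/12] . pi = 0
  [1/12, 1/6, 1/6, -3/4, 1/4] . pi = 0
  [1, 1, 1, 1, 1] . pi = 1

Solving yields:
  pi_A = 146/615
  pi_B = 143/820
  pi_C = 95/492
  pi_D = 1327/7380
  pi_E = 1589/7380

Verification (pi * P):
  146/615*1/6 + 143/820*1/12 + 95/492*1/2 + 1327/7380*1/12 + 1589/7380*1/3 = 146/615 = pi_A  (ok)
  146/615*1/12 + 143/820*5/12 + 95/492*1/12 + 1327/7380*1/6 + 1589/7380*1/6 = 143/820 = pi_B  (ok)
  146/615*5/12 + 143/820*1/6 + 95/492*1/6 + 1327/7380*1/12 + 1589/7380*1/12 = 95/492 = pi_C  (ok)
  146/615*1/12 + 143/820*1/6 + 95/492*1/6 + 1327/7380*1/4 + 1589/7380*1/4 = 1327/7380 = pi_D  (ok)
  146/615*1/4 + 143/820*1/6 + 95/492*1/12 + 1327/7380*5/12 + 1589/7380*1/6 = 1589/7380 = pi_E  (ok)

Answer: 146/615 143/820 95/492 1327/7380 1589/7380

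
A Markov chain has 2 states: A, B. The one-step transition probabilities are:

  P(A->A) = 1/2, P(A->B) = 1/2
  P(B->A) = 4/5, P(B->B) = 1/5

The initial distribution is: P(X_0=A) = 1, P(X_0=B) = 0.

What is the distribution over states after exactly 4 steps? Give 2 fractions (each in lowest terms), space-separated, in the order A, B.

Propagating the distribution step by step (d_{t+1} = d_t * P):
d_0 = (A=1, B=0)
  d_1[A] = 1*1/2 + 0*4/5 = 1/2
  d_1[B] = 1*1/2 + 0*1/5 = 1/2
d_1 = (A=1/2, B=1/2)
  d_2[A] = 1/2*1/2 + 1/2*4/5 = 13/20
  d_2[B] = 1/2*1/2 + 1/2*1/5 = 7/20
d_2 = (A=13/20, B=7/20)
  d_3[A] = 13/20*1/2 + 7/20*4/5 = 121/200
  d_3[B] = 13/20*1/2 + 7/20*1/5 = 79/200
d_3 = (A=121/200, B=79/200)
  d_4[A] = 121/200*1/2 + 79/200*4/5 = 1237/2000
  d_4[B] = 121/200*1/2 + 79/200*1/5 = 763/2000
d_4 = (A=1237/2000, B=763/2000)

Answer: 1237/2000 763/2000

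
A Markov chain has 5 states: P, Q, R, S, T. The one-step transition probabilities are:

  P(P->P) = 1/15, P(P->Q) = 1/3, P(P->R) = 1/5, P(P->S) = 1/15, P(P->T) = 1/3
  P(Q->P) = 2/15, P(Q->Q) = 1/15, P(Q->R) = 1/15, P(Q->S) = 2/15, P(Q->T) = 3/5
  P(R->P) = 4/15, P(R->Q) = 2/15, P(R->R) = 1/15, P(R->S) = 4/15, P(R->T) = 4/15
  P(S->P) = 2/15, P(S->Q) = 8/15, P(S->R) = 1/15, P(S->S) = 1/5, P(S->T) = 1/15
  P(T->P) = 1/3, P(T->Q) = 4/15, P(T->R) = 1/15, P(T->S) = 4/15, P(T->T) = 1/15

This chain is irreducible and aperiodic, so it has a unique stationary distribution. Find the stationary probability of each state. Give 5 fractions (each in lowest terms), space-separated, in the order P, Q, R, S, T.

Answer: 3877/20611 10837/41222 1891/20611 7497/41222 5676/20611

Derivation:
The stationary distribution satisfies pi = pi * P, i.e.:
  pi_P = 1/15*pi_P + 2/15*pi_Q + 4/15*pi_R + 2/15*pi_S + 1/3*pi_T
  pi_Q = 1/3*pi_P + 1/15*pi_Q + 2/15*pi_R + 8/15*pi_S + 4/15*pi_T
  pi_R = 1/5*pi_P + 1/15*pi_Q + 1/15*pi_R + 1/15*pi_S + 1/15*pi_T
  pi_S = 1/15*pi_P + 2/15*pi_Q + 4/15*pi_R + 1/5*pi_S + 4/15*pi_T
  pi_T = 1/3*pi_P + 3/5*pi_Q + 4/15*pi_R + 1/15*pi_S + 1/15*pi_T
with normalization: pi_P + pi_Q + pi_R + pi_S + pi_T = 1.

Using the first 4 balance equations plus normalization, the linear system A*pi = b is:
  [-14/15, 2/15, 4/15, 2/15, 1/3] . pi = 0
  [1/3, -14/15, 2/15, 8/15, 4/15] . pi = 0
  [1/5, 1/15, -14/15, 1/15, 1/15] . pi = 0
  [1/15, 2/15, 4/15, -4/5, 4/15] . pi = 0
  [1, 1, 1, 1, 1] . pi = 1

Solving yields:
  pi_P = 3877/20611
  pi_Q = 10837/41222
  pi_R = 1891/20611
  pi_S = 7497/41222
  pi_T = 5676/20611

Verification (pi * P):
  3877/20611*1/15 + 10837/41222*2/15 + 1891/20611*4/15 + 7497/41222*2/15 + 5676/20611*1/3 = 3877/20611 = pi_P  (ok)
  3877/20611*1/3 + 10837/41222*1/15 + 1891/20611*2/15 + 7497/41222*8/15 + 5676/20611*4/15 = 10837/41222 = pi_Q  (ok)
  3877/20611*1/5 + 10837/41222*1/15 + 1891/20611*1/15 + 7497/41222*1/15 + 5676/20611*1/15 = 1891/20611 = pi_R  (ok)
  3877/20611*1/15 + 10837/41222*2/15 + 1891/20611*4/15 + 7497/41222*1/5 + 5676/20611*4/15 = 7497/41222 = pi_S  (ok)
  3877/20611*1/3 + 10837/41222*3/5 + 1891/20611*4/15 + 7497/41222*1/15 + 5676/20611*1/15 = 5676/20611 = pi_T  (ok)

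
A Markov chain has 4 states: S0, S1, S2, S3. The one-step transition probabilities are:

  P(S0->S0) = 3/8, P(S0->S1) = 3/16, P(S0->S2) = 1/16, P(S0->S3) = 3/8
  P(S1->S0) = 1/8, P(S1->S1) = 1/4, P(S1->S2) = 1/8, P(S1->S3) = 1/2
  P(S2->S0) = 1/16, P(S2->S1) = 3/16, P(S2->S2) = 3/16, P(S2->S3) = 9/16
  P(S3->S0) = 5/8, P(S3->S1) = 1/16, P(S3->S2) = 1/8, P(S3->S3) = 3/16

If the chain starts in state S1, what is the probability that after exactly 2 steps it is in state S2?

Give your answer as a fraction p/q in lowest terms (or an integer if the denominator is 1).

Answer: 1/8

Derivation:
Computing P^2 by repeated multiplication:
P^1 =
  S0: [3/8, 3/16, 1/16, 3/8]
  S1: [1/8, 1/4, 1/8, 1/2]
  S2: [1/16, 3/16, 3/16, 9/16]
  S3: [5/8, 1/16, 1/8, 3/16]
P^2 =
  S0: [103/256, 39/256, 27/256, 87/256]
  S1: [51/128, 9/64, 1/8, 43/128]
  S2: [105/256, 33/256, 17/128, 21/64]
  S3: [47/128, 43/256, 3/32, 95/256]

(P^2)[S1 -> S2] = 1/8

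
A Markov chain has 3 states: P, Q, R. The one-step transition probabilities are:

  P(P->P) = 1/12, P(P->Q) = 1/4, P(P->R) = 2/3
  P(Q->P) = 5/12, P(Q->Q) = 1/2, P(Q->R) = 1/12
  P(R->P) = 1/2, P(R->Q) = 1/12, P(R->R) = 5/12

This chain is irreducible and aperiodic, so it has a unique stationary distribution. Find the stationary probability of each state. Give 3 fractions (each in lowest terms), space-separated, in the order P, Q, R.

Answer: 41/121 29/121 51/121

Derivation:
The stationary distribution satisfies pi = pi * P, i.e.:
  pi_P = 1/12*pi_P + 5/12*pi_Q + 1/2*pi_R
  pi_Q = 1/4*pi_P + 1/2*pi_Q + 1/12*pi_R
  pi_R = 2/3*pi_P + 1/12*pi_Q + 5/12*pi_R
with normalization: pi_P + pi_Q + pi_R = 1.

Using the first 2 balance equations plus normalization, the linear system A*pi = b is:
  [-11/12, 5/12, 1/2] . pi = 0
  [1/4, -1/2, 1/12] . pi = 0
  [1, 1, 1] . pi = 1

Solving yields:
  pi_P = 41/121
  pi_Q = 29/121
  pi_R = 51/121

Verification (pi * P):
  41/121*1/12 + 29/121*5/12 + 51/121*1/2 = 41/121 = pi_P  (ok)
  41/121*1/4 + 29/121*1/2 + 51/121*1/12 = 29/121 = pi_Q  (ok)
  41/121*2/3 + 29/121*1/12 + 51/121*5/12 = 51/121 = pi_R  (ok)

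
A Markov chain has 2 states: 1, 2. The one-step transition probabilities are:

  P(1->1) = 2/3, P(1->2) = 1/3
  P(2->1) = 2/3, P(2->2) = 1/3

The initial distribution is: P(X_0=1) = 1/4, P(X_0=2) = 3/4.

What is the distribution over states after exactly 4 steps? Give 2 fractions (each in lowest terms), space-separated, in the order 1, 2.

Answer: 2/3 1/3

Derivation:
Propagating the distribution step by step (d_{t+1} = d_t * P):
d_0 = (1=1/4, 2=3/4)
  d_1[1] = 1/4*2/3 + 3/4*2/3 = 2/3
  d_1[2] = 1/4*1/3 + 3/4*1/3 = 1/3
d_1 = (1=2/3, 2=1/3)
  d_2[1] = 2/3*2/3 + 1/3*2/3 = 2/3
  d_2[2] = 2/3*1/3 + 1/3*1/3 = 1/3
d_2 = (1=2/3, 2=1/3)
  d_3[1] = 2/3*2/3 + 1/3*2/3 = 2/3
  d_3[2] = 2/3*1/3 + 1/3*1/3 = 1/3
d_3 = (1=2/3, 2=1/3)
  d_4[1] = 2/3*2/3 + 1/3*2/3 = 2/3
  d_4[2] = 2/3*1/3 + 1/3*1/3 = 1/3
d_4 = (1=2/3, 2=1/3)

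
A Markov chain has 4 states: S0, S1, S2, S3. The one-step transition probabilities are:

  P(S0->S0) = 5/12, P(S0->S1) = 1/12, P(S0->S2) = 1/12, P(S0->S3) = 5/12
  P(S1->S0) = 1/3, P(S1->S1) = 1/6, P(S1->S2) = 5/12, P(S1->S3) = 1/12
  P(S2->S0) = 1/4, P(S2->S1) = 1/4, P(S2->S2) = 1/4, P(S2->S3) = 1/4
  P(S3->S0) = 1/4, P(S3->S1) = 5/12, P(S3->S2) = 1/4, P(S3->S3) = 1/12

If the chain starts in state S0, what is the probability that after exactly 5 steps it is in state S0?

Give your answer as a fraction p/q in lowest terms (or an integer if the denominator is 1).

Answer: 80029/248832

Derivation:
Computing P^5 by repeated multiplication:
P^1 =
  S0: [5/12, 1/12, 1/12, 5/12]
  S1: [1/3, 1/6, 5/12, 1/12]
  S2: [1/4, 1/4, 1/4, 1/4]
  S3: [1/4, 5/12, 1/4, 1/12]
P^2 =
  S0: [47/144, 35/144, 7/36, 17/72]
  S1: [23/72, 7/36, 2/9, 19/72]
  S2: [5/16, 11/48, 1/4, 5/24]
  S3: [47/144, 3/16, 5/18, 5/24]
P^3 =
  S0: [187/576, 371/1728, 17/72, 97/432]
  S1: [23/72, 97/432, 11/48, 49/216]
  S2: [185/576, 41/192, 17/72, 11/48]
  S3: [553/1728, 371/1728, 49/216, 103/432]
P^4 =
  S0: [6677/20736, 1489/6912, 1201/5184, 133/576]
  S1: [1669/5184, 373/1728, 607/2592, 197/864]
  S2: [2221/6912, 1499/6912, 401/1728, 397/1728]
  S3: [6661/20736, 4531/20736, 1205/5184, 1181/5184]
P^5 =
  S0: [80029/248832, 53963/248832, 14447/62208, 14263/62208]
  S1: [20009/62208, 13459/62208, 3613/15552, 893/3888]
  S2: [26677/82944, 17971/82944, 4823/20736, 4751/20736]
  S3: [26687/82944, 53803/248832, 4829/20736, 14255/62208]

(P^5)[S0 -> S0] = 80029/248832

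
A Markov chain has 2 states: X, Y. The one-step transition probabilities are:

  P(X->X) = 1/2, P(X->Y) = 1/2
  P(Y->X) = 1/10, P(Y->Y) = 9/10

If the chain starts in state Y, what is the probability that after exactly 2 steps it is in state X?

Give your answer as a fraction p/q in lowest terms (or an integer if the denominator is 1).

Answer: 7/50

Derivation:
Computing P^2 by repeated multiplication:
P^1 =
  X: [1/2, 1/2]
  Y: [1/10, 9/10]
P^2 =
  X: [3/10, 7/10]
  Y: [7/50, 43/50]

(P^2)[Y -> X] = 7/50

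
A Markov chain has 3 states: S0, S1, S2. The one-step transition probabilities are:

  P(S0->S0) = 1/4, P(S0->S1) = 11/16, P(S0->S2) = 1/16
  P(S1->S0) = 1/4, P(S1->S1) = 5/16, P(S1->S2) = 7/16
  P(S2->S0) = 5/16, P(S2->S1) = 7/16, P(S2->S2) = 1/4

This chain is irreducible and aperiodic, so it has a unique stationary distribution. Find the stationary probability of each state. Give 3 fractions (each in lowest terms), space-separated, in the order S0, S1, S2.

The stationary distribution satisfies pi = pi * P, i.e.:
  pi_S0 = 1/4*pi_S0 + 1/4*pi_S1 + 5/16*pi_S2
  pi_S1 = 11/16*pi_S0 + 5/16*pi_S1 + 7/16*pi_S2
  pi_S2 = 1/16*pi_S0 + 7/16*pi_S1 + 1/4*pi_S2
with normalization: pi_S0 + pi_S1 + pi_S2 = 1.

Using the first 2 balance equations plus normalization, the linear system A*pi = b is:
  [-3/4, 1/4, 5/16] . pi = 0
  [11/16, -11/16, 7/16] . pi = 0
  [1, 1, 1] . pi = 1

Solving yields:
  pi_S0 = 83/310
  pi_S1 = 139/310
  pi_S2 = 44/155

Verification (pi * P):
  83/310*1/4 + 139/310*1/4 + 44/155*5/16 = 83/310 = pi_S0  (ok)
  83/310*11/16 + 139/310*5/16 + 44/155*7/16 = 139/310 = pi_S1  (ok)
  83/310*1/16 + 139/310*7/16 + 44/155*1/4 = 44/155 = pi_S2  (ok)

Answer: 83/310 139/310 44/155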